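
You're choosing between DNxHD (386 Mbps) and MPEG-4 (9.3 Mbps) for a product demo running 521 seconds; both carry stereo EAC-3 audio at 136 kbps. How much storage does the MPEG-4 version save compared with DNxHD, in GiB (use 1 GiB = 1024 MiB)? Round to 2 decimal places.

Audio: 136 kbps = 0.136 Mbps.
DNxHD: 386.136 Mbps × 521 s = 201176.9 Mb = 23.420 GiB.
MPEG-4: 9.436 Mbps × 521 s = 4916.2 Mb = 0.572 GiB.
Saving: 23.420 − 0.572 = 22.848 GiB.

22.85 GiB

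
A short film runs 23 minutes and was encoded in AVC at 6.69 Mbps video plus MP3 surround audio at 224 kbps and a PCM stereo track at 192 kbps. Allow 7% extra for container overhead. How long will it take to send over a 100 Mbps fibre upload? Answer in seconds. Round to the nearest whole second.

23 min = 1380 s
Audio total: 224 + 192 = 416 kbps = 0.416 Mbps.
Total bitrate: 7.106 Mbps.
File: 7.106 Mbps × 1380 s = 9806.3 Mb.
With 7% container overhead: ×1.07. → 10492.7 Mb.
At 100 Mbps: 10492.7 / 100 = 104.9 s ≈ 105 seconds.

105 seconds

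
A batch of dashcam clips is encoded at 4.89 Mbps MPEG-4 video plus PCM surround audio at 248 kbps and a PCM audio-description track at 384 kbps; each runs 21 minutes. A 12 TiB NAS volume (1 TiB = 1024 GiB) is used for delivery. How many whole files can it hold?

15170

21 min = 1260 s
Audio total: 248 + 384 = 632 kbps = 0.632 Mbps.
Total bitrate: 5.522 Mbps.
Per item: 5.522 Mbps × 1260 s = 6,958 Mb = 869.7 MB.
Capacity: 12 TiB = 105,553,116 Mb; 15170.65 items → 15170 complete.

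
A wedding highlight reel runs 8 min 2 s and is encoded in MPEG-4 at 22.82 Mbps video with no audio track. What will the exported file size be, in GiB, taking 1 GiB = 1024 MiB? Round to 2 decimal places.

8 min 2 s = 482 s
Total bitrate: 22.82 Mbps.
Stream data: 22.820 Mbps × 482 s = 10999.2 Mb.
10,999 Mb = 1,374,905,000 bytes ÷ 1,073,741,824 = 1.280 GiB.

1.28 GiB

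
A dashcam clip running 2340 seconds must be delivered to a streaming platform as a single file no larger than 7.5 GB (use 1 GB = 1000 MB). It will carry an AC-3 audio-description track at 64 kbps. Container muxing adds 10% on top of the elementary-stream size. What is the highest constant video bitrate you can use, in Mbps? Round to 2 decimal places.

Budget: 7.5 GB = 60000.0 Mb.
Stream payload after overhead: 60000.0 / 1.10 = 54545.5 Mb.
Total bitrate budget: 54545.5 Mb / 2340 s = 23.310 Mbps.
Audio: 64 kbps = 0.064 Mbps.
Video: 23.310 − 0.064 = 23.246 Mbps.

23.25 Mbps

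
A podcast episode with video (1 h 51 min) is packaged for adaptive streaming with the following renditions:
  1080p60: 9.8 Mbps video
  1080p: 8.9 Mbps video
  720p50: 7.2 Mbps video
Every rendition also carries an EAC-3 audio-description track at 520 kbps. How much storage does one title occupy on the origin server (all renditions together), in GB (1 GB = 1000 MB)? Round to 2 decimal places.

22.86 GB

1 h 51 min = 111 min = 6660 s
Audio: 520 kbps = 0.520 Mbps.
Sum of rendition bitrates: (9.8+0.520) + (8.9+0.520) + (7.2+0.520) = 27.460 Mbps.
× 6660 s = 182,884 Mb = 22,860 MB = 22.86 GB.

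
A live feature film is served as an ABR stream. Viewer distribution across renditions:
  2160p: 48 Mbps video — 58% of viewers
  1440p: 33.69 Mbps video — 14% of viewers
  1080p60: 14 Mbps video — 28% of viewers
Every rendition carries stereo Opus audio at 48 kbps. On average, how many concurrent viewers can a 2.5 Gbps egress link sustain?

68

Audio: 48 kbps = 0.048 Mbps.
Average per-viewer bitrate: 0.58×48.048 + 0.14×33.738 + 0.28×14.048 = 36.525 Mbps.
2.5 Gbps = 2,500 Mbps; 2,500 / 36.525 = 68.45 → 68.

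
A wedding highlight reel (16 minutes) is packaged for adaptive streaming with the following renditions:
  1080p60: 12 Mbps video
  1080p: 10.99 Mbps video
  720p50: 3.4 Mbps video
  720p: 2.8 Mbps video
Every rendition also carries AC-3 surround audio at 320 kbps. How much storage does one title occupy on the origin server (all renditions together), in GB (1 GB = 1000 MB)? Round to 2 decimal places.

3.66 GB

16 min = 960 s
Audio: 320 kbps = 0.320 Mbps.
Sum of rendition bitrates: (12+0.320) + (10.99+0.320) + (3.4+0.320) + (2.8+0.320) = 30.470 Mbps.
× 960 s = 29,251 Mb = 3,656 MB = 3.656 GB.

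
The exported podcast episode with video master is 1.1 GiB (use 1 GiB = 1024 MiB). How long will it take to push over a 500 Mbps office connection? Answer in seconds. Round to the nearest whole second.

19 seconds

File: 1.1 GiB = 9448.9 Mb.
At 500 Mbps: 9448.9 / 500 = 18.9 s ≈ 18.9 seconds.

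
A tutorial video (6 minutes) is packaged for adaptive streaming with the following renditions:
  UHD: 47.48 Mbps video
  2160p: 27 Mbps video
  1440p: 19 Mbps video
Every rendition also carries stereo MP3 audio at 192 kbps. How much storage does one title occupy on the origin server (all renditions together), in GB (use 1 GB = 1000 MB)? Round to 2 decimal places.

4.23 GB

6 min = 360 s
Audio: 192 kbps = 0.192 Mbps.
Sum of rendition bitrates: (47.48+0.192) + (27+0.192) + (19+0.192) = 94.056 Mbps.
× 360 s = 33,860 Mb = 4,233 MB = 4.233 GB.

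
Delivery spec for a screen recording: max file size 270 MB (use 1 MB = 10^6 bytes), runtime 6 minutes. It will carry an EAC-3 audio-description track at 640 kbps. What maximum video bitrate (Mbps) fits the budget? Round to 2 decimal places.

5.36 Mbps

Budget: 270 MB = 2160.0 Mb.
6 min = 360 s
Total bitrate budget: 2160.0 Mb / 360 s = 6.000 Mbps.
Audio: 640 kbps = 0.640 Mbps.
Video: 6.000 − 0.640 = 5.360 Mbps.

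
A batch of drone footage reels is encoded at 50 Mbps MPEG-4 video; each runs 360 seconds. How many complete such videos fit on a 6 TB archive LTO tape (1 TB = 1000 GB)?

2666

Per item: 50.000 Mbps × 360 s = 18,000 Mb = 2,250 MB.
Capacity: 6 TB = 48,000,000 Mb; 2666.67 items → 2666 complete.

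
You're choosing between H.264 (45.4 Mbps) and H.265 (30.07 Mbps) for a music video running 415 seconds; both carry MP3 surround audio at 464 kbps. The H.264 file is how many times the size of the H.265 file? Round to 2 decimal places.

Audio: 464 kbps = 0.464 Mbps.
H.264: 45.864 Mbps × 415 s = 19033.6 Mb = 2.379 GB.
H.265: 30.534 Mbps × 415 s = 12671.6 Mb = 1.584 GB.
Ratio: 2.379 / 1.584 = 1.502.

1.50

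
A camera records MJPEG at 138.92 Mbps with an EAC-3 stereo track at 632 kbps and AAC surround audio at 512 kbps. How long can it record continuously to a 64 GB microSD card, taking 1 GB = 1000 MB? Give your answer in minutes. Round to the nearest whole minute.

Audio total: 632 + 512 = 1144 kbps = 1.144 Mbps.
Total bitrate: 138.92 + 1.144 = 140.064 Mbps.
Capacity: 64 GB = 512,000 Mb.
Recording time: 512,000 / 140.064 = 3,655 s ≈ 60.9 minutes.

61 minutes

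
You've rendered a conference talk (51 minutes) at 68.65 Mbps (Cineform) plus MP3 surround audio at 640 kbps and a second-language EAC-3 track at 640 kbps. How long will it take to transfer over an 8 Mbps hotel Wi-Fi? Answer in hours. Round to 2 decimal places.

51 min = 3060 s
Audio total: 640 + 640 = 1280 kbps = 1.280 Mbps.
Total bitrate: 69.930 Mbps.
File: 69.930 Mbps × 3060 s = 213985.8 Mb.
At 8 Mbps: 213985.8 / 8 = 26748.2 s ≈ 7.43 hours.

7.43 hours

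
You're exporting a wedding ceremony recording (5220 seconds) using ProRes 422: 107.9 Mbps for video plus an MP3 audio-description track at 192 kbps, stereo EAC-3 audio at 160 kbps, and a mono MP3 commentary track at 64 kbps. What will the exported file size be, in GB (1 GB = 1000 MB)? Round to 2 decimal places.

70.68 GB

Audio total: 192 + 160 + 64 = 416 kbps = 0.416 Mbps.
Total bitrate: 107.9 + 0.416 = 108.316 Mbps.
Stream data: 108.316 Mbps × 5220 s = 565409.5 Mb.
565,410 Mb ÷ 8 = 70,676 MB → 70.68 GB.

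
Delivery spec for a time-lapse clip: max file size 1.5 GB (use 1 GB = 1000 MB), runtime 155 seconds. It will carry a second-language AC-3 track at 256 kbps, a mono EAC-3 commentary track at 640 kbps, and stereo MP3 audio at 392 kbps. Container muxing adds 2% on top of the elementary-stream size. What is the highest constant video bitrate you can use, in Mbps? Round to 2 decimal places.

Budget: 1.5 GB = 12000.0 Mb.
Stream payload after overhead: 12000.0 / 1.02 = 11764.7 Mb.
Total bitrate budget: 11764.7 Mb / 155 s = 75.901 Mbps.
Audio total: 256 + 640 + 392 = 1288 kbps = 1.288 Mbps.
Video: 75.901 − 1.288 = 74.613 Mbps.

74.61 Mbps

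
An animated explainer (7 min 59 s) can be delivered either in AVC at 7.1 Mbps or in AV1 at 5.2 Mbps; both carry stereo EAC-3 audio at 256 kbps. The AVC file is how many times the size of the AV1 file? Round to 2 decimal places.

1.35

7 min 59 s = 479 s
Audio: 256 kbps = 0.256 Mbps.
AVC: 7.356 Mbps × 479 s = 3523.5 Mb = 420.037 MiB.
AV1: 5.456 Mbps × 479 s = 2613.4 Mb = 311.544 MiB.
Ratio: 420.037 / 311.544 = 1.348.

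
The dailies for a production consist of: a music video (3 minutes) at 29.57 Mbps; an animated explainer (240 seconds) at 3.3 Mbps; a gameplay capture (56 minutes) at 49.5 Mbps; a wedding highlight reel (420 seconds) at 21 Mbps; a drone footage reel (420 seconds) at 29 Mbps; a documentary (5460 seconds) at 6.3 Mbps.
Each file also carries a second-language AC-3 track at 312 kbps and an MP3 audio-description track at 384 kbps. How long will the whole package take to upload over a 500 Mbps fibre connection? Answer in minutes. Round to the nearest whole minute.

8 minutes

Audio total: 312 + 384 = 696 kbps = 0.696 Mbps.
music video: 30.266 Mbps × 180 s = 5447.9 Mb
animated explainer: 3.996 Mbps × 240 s = 959.0 Mb
gameplay capture: 50.196 Mbps × 3360 s = 168658.6 Mb
wedding highlight reel: 21.696 Mbps × 420 s = 9112.3 Mb
drone footage reel: 29.696 Mbps × 420 s = 12472.3 Mb
documentary: 6.996 Mbps × 5460 s = 38198.2 Mb
Total: 234848.3 Mb = 29356.0 MB.
At 500 Mbps: 234848.3 / 500 = 470 s ≈ 7.83 minutes.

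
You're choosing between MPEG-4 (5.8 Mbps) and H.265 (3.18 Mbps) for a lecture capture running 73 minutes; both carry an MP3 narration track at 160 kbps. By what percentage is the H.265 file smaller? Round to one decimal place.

44.0%

73 min = 4380 s
Audio: 160 kbps = 0.160 Mbps.
MPEG-4: 5.960 Mbps × 4380 s = 26104.8 Mb = 3.263 GB.
H.265: 3.340 Mbps × 4380 s = 14629.2 Mb = 1.829 GB.
Reduction: (1 − 1.829/3.263) × 100 = 43.96%.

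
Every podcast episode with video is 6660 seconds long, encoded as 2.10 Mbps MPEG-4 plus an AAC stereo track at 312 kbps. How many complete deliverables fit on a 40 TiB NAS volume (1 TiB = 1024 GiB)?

Audio: 312 kbps = 0.312 Mbps.
Total bitrate: 2.412 Mbps.
Per item: 2.412 Mbps × 6660 s = 16,064 Mb = 2,008 MB.
Capacity: 40 TiB = 351,843,721 Mb; 21902.73 items → 21902 complete.

21902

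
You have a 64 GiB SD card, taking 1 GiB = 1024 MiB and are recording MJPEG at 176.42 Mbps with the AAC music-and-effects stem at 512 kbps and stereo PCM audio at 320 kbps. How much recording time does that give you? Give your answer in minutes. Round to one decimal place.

Audio total: 512 + 320 = 832 kbps = 0.832 Mbps.
Total bitrate: 176.42 + 0.832 = 177.252 Mbps.
Capacity: 64 GiB = 549,756 Mb.
Recording time: 549,756 / 177.252 = 3,102 s ≈ 51.7 minutes.

51.7 minutes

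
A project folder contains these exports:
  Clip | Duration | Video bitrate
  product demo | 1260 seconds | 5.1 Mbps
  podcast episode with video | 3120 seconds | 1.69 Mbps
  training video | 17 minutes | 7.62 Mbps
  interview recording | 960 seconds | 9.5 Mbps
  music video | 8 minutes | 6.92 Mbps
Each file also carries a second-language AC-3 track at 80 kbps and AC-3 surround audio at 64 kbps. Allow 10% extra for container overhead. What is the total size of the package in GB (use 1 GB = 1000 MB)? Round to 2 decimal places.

Audio total: 80 + 64 = 144 kbps = 0.144 Mbps.
product demo: 5.244 Mbps × 1260 s × 1.10 = 7268.2 Mb
podcast episode with video: 1.834 Mbps × 3120 s × 1.10 = 6294.3 Mb
training video: 7.764 Mbps × 1020 s × 1.10 = 8711.2 Mb
interview recording: 9.644 Mbps × 960 s × 1.10 = 10184.1 Mb
music video: 7.064 Mbps × 480 s × 1.10 = 3729.8 Mb
Total: 36187.5 Mb = 4523.4 MB.
= 4.523 GB.

4.52 GB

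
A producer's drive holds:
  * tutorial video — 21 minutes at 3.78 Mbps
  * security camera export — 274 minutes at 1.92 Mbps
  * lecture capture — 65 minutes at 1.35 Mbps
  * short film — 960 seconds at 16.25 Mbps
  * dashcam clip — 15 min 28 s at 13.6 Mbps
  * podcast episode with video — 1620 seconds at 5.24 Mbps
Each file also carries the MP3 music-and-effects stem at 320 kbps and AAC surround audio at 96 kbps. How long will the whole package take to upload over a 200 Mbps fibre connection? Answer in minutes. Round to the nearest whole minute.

7 minutes

Audio total: 320 + 96 = 416 kbps = 0.416 Mbps.
tutorial video: 4.196 Mbps × 1260 s = 5287.0 Mb
security camera export: 2.336 Mbps × 16440 s = 38403.8 Mb
lecture capture: 1.766 Mbps × 3900 s = 6887.4 Mb
short film: 16.666 Mbps × 960 s = 15999.4 Mb
dashcam clip: 14.016 Mbps × 928 s = 13006.8 Mb
podcast episode with video: 5.656 Mbps × 1620 s = 9162.7 Mb
Total: 88747.1 Mb = 11093.4 MB.
At 200 Mbps: 88747.1 / 200 = 444 s ≈ 7.4 minutes.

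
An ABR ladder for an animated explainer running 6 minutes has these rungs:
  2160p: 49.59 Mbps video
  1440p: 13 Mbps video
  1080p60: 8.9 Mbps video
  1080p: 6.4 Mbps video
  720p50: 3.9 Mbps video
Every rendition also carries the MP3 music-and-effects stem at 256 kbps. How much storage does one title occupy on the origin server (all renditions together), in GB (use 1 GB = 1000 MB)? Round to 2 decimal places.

3.74 GB

6 min = 360 s
Audio: 256 kbps = 0.256 Mbps.
Sum of rendition bitrates: (49.59+0.256) + (13+0.256) + (8.9+0.256) + (6.4+0.256) + (3.9+0.256) = 83.070 Mbps.
× 360 s = 29,905 Mb = 3,738 MB = 3.738 GB.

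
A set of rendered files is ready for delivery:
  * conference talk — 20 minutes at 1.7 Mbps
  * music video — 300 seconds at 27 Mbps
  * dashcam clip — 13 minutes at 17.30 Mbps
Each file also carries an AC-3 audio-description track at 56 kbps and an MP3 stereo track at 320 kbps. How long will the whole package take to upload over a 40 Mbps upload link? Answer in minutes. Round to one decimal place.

Audio total: 56 + 320 = 376 kbps = 0.376 Mbps.
conference talk: 2.076 Mbps × 1200 s = 2491.2 Mb
music video: 27.376 Mbps × 300 s = 8212.8 Mb
dashcam clip: 17.676 Mbps × 780 s = 13787.3 Mb
Total: 24491.3 Mb = 3061.4 MB.
At 40 Mbps: 24491.3 / 40 = 612 s ≈ 10.2 minutes.

10.2 minutes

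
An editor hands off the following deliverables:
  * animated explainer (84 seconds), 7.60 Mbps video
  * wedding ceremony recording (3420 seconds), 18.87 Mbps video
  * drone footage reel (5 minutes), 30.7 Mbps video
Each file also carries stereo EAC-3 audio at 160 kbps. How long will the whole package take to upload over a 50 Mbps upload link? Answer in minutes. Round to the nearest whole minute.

Audio: 160 kbps = 0.160 Mbps.
animated explainer: 7.760 Mbps × 84 s = 651.8 Mb
wedding ceremony recording: 19.030 Mbps × 3420 s = 65082.6 Mb
drone footage reel: 30.860 Mbps × 300 s = 9258.0 Mb
Total: 74992.4 Mb = 9374.1 MB.
At 50 Mbps: 74992.4 / 50 = 1500 s ≈ 25 minutes.

25 minutes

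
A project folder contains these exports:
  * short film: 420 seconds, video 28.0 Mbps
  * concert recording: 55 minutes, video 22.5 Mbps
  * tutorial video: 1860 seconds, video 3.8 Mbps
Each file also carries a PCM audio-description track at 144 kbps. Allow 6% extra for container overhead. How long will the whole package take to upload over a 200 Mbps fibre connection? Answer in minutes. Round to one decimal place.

Audio: 144 kbps = 0.144 Mbps.
short film: 28.144 Mbps × 420 s × 1.06 = 12529.7 Mb
concert recording: 22.644 Mbps × 3300 s × 1.06 = 79208.7 Mb
tutorial video: 3.944 Mbps × 1860 s × 1.06 = 7776.0 Mb
Total: 99514.4 Mb = 12439.3 MB.
At 200 Mbps: 99514.4 / 200 = 498 s ≈ 8.29 minutes.

8.3 minutes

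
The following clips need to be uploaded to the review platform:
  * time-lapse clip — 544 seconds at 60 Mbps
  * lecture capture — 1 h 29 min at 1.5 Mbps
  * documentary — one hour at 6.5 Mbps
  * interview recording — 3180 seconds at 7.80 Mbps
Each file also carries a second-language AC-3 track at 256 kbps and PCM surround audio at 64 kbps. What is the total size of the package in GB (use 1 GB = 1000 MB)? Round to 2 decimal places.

11.61 GB

Audio total: 256 + 64 = 320 kbps = 0.320 Mbps.
time-lapse clip: 60.320 Mbps × 544 s = 32814.1 Mb
lecture capture: 1.820 Mbps × 5340 s = 9718.8 Mb
documentary: 6.820 Mbps × 3600 s = 24552.0 Mb
interview recording: 8.120 Mbps × 3180 s = 25821.6 Mb
Total: 92906.5 Mb = 11613.3 MB.
= 11.61 GB.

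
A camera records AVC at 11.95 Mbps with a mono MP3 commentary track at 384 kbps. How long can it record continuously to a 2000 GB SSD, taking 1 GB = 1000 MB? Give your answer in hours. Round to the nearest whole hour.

360 hours

Audio: 384 kbps = 0.384 Mbps.
Total bitrate: 11.95 + 0.384 = 12.334 Mbps.
Capacity: 2000 GB = 16,000,000 Mb.
Recording time: 16,000,000 / 12.334 = 1,297,227 s ≈ 360 hours.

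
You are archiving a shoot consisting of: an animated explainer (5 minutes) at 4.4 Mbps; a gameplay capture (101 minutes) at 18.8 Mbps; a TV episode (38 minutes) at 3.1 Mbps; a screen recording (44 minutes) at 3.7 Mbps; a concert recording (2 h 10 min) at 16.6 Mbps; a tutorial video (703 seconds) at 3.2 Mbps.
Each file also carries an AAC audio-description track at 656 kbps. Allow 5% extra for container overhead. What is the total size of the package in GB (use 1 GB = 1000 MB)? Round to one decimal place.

Audio: 656 kbps = 0.656 Mbps.
animated explainer: 5.056 Mbps × 300 s × 1.05 = 1592.6 Mb
gameplay capture: 19.456 Mbps × 6060 s × 1.05 = 123798.5 Mb
TV episode: 3.756 Mbps × 2280 s × 1.05 = 8991.9 Mb
screen recording: 4.356 Mbps × 2640 s × 1.05 = 12074.8 Mb
concert recording: 17.256 Mbps × 7800 s × 1.05 = 141326.6 Mb
tutorial video: 3.856 Mbps × 703 s × 1.05 = 2846.3 Mb
Total: 290630.8 Mb = 36328.9 MB.
= 36.33 GB.

36.3 GB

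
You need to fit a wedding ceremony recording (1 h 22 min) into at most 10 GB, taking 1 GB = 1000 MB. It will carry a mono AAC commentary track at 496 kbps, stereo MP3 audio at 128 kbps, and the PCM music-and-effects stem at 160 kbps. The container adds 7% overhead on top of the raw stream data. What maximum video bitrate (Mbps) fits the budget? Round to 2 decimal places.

Budget: 10 GB = 80000.0 Mb.
Stream payload after overhead: 80000.0 / 1.07 = 74766.4 Mb.
1 h 22 min = 82 min = 4920 s
Total bitrate budget: 74766.4 Mb / 4920 s = 15.196 Mbps.
Audio total: 496 + 128 + 160 = 784 kbps = 0.784 Mbps.
Video: 15.196 − 0.784 = 14.412 Mbps.

14.41 Mbps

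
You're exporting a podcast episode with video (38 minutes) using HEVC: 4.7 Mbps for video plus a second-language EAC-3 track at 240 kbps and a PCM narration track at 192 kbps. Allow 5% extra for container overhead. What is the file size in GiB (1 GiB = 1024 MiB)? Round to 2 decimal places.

1.43 GiB

38 min = 2280 s
Audio total: 240 + 192 = 432 kbps = 0.432 Mbps.
Total bitrate: 4.7 + 0.432 = 5.132 Mbps.
Stream data: 5.132 Mbps × 2280 s = 11701.0 Mb.
With 5% container overhead: ×1.05.
12,286 Mb = 1,535,751,000 bytes ÷ 1,073,741,824 = 1.430 GiB.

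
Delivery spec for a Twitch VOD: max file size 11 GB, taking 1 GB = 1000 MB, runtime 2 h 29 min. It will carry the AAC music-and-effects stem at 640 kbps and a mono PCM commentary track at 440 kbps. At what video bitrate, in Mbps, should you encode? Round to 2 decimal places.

Budget: 11 GB = 88000.0 Mb.
2 h 29 min = 149 min = 8940 s
Total bitrate budget: 88000.0 Mb / 8940 s = 9.843 Mbps.
Audio total: 640 + 440 = 1080 kbps = 1.080 Mbps.
Video: 9.843 − 1.080 = 8.763 Mbps.

8.76 Mbps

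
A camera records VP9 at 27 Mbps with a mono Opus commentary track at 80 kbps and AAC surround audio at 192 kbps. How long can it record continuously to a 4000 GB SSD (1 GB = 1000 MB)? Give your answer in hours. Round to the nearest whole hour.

Audio total: 80 + 192 = 272 kbps = 0.272 Mbps.
Total bitrate: 27 + 0.272 = 27.272 Mbps.
Capacity: 4000 GB = 32,000,000 Mb.
Recording time: 32,000,000 / 27.272 = 1,173,365 s ≈ 326 hours.

326 hours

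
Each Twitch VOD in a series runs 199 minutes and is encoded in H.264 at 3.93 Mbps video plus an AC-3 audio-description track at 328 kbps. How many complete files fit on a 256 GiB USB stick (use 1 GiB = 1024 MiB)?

43

199 min = 11940 s
Audio: 328 kbps = 0.328 Mbps.
Total bitrate: 4.258 Mbps.
Per item: 4.258 Mbps × 11940 s = 50,841 Mb = 6,355 MB.
Capacity: 256 GiB = 2,199,023 Mb; 43.25 items → 43 complete.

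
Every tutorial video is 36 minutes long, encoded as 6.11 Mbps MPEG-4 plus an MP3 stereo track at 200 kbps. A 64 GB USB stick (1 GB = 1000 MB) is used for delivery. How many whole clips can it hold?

36 min = 2160 s
Audio: 200 kbps = 0.200 Mbps.
Total bitrate: 6.310 Mbps.
Per item: 6.310 Mbps × 2160 s = 13,630 Mb = 1,704 MB.
Capacity: 64 GB = 512,000 Mb; 37.57 items → 37 complete.

37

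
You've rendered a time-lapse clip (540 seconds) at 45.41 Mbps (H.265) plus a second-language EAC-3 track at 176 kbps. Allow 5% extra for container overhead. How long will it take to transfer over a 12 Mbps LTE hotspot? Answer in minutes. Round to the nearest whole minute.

36 minutes

Audio: 176 kbps = 0.176 Mbps.
Total bitrate: 45.586 Mbps.
File: 45.586 Mbps × 540 s = 24616.4 Mb.
With 5% container overhead: ×1.05. → 25847.3 Mb.
At 12 Mbps: 25847.3 / 12 = 2153.9 s ≈ 35.9 minutes.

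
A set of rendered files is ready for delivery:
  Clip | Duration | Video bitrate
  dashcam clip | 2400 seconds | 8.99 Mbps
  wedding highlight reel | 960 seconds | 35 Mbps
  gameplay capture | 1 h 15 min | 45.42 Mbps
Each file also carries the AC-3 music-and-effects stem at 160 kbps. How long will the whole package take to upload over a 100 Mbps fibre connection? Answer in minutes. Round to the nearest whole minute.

Audio: 160 kbps = 0.160 Mbps.
dashcam clip: 9.150 Mbps × 2400 s = 21960.0 Mb
wedding highlight reel: 35.160 Mbps × 960 s = 33753.6 Mb
gameplay capture: 45.580 Mbps × 4500 s = 205110.0 Mb
Total: 260823.6 Mb = 32603.0 MB.
At 100 Mbps: 260823.6 / 100 = 2608 s ≈ 43.5 minutes.

43 minutes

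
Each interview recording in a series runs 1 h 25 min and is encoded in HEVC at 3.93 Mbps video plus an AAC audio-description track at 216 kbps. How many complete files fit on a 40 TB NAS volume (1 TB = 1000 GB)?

15133

1 h 25 min = 85 min = 5100 s
Audio: 216 kbps = 0.216 Mbps.
Total bitrate: 4.146 Mbps.
Per item: 4.146 Mbps × 5100 s = 21,145 Mb = 2,643 MB.
Capacity: 40 TB = 320,000,000 Mb; 15133.89 items → 15133 complete.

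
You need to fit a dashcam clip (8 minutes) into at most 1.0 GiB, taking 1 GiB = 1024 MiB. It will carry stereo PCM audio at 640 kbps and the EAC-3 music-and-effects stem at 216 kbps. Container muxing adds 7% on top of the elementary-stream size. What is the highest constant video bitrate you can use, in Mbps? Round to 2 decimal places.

15.87 Mbps

Budget: 1.0 GiB = 8589.9 Mb.
Stream payload after overhead: 8589.9 / 1.07 = 8028.0 Mb.
8 min = 480 s
Total bitrate budget: 8028.0 Mb / 480 s = 16.725 Mbps.
Audio total: 640 + 216 = 856 kbps = 0.856 Mbps.
Video: 16.725 − 0.856 = 15.869 Mbps.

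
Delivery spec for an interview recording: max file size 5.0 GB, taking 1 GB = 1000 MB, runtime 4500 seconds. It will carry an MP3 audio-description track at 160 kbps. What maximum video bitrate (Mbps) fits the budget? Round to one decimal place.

Budget: 5.0 GB = 40000.0 Mb.
Total bitrate budget: 40000.0 Mb / 4500 s = 8.889 Mbps.
Audio: 160 kbps = 0.160 Mbps.
Video: 8.889 − 0.160 = 8.729 Mbps.

8.7 Mbps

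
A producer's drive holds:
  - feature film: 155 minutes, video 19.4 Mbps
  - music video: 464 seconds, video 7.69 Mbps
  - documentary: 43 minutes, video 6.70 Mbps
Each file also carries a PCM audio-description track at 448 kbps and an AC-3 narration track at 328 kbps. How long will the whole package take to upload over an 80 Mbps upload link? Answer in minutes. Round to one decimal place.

Audio total: 448 + 328 = 776 kbps = 0.776 Mbps.
feature film: 20.176 Mbps × 9300 s = 187636.8 Mb
music video: 8.466 Mbps × 464 s = 3928.2 Mb
documentary: 7.476 Mbps × 2580 s = 19288.1 Mb
Total: 210853.1 Mb = 26356.6 MB.
At 80 Mbps: 210853.1 / 80 = 2636 s ≈ 43.9 minutes.

43.9 minutes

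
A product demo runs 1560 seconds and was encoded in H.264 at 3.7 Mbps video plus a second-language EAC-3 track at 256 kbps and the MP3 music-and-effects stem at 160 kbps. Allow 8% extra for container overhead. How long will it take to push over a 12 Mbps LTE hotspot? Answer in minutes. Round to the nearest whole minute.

Audio total: 256 + 160 = 416 kbps = 0.416 Mbps.
Total bitrate: 4.116 Mbps.
File: 4.116 Mbps × 1560 s = 6421.0 Mb.
With 8% container overhead: ×1.08. → 6934.6 Mb.
At 12 Mbps: 6934.6 / 12 = 577.9 s ≈ 9.63 minutes.

10 minutes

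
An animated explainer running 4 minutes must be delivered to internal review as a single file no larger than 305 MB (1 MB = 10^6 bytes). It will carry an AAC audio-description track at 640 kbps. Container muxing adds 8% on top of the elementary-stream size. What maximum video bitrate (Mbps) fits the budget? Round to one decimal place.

Budget: 305 MB = 2440.0 Mb.
Stream payload after overhead: 2440.0 / 1.08 = 2259.3 Mb.
4 min = 240 s
Total bitrate budget: 2259.3 Mb / 240 s = 9.414 Mbps.
Audio: 640 kbps = 0.640 Mbps.
Video: 9.414 − 0.640 = 8.774 Mbps.

8.8 Mbps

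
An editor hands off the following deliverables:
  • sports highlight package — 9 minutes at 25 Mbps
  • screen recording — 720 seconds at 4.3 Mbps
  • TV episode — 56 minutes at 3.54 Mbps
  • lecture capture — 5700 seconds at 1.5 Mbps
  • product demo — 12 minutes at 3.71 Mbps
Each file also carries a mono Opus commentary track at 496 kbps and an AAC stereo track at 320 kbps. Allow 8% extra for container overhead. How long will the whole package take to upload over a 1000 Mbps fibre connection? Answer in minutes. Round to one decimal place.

Audio total: 496 + 320 = 816 kbps = 0.816 Mbps.
sports highlight package: 25.816 Mbps × 540 s × 1.08 = 15055.9 Mb
screen recording: 5.116 Mbps × 720 s × 1.08 = 3978.2 Mb
TV episode: 4.356 Mbps × 3360 s × 1.08 = 15807.1 Mb
lecture capture: 2.316 Mbps × 5700 s × 1.08 = 14257.3 Mb
product demo: 4.526 Mbps × 720 s × 1.08 = 3519.4 Mb
Total: 52617.9 Mb = 6577.2 MB.
At 1000 Mbps: 52617.9 / 1000 = 53 s ≈ 0.877 minutes.

0.9 minutes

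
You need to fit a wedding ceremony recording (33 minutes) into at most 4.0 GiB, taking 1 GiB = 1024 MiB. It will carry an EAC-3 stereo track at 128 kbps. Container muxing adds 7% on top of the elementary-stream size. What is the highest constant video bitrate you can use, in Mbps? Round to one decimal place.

Budget: 4.0 GiB = 34359.7 Mb.
Stream payload after overhead: 34359.7 / 1.07 = 32111.9 Mb.
33 min = 1980 s
Total bitrate budget: 32111.9 Mb / 1980 s = 16.218 Mbps.
Audio: 128 kbps = 0.128 Mbps.
Video: 16.218 − 0.128 = 16.090 Mbps.

16.1 Mbps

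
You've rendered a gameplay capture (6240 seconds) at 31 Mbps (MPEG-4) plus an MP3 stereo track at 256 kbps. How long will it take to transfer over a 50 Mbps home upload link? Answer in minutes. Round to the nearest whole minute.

Audio: 256 kbps = 0.256 Mbps.
Total bitrate: 31.256 Mbps.
File: 31.256 Mbps × 6240 s = 195037.4 Mb.
At 50 Mbps: 195037.4 / 50 = 3900.7 s ≈ 65 minutes.

65 minutes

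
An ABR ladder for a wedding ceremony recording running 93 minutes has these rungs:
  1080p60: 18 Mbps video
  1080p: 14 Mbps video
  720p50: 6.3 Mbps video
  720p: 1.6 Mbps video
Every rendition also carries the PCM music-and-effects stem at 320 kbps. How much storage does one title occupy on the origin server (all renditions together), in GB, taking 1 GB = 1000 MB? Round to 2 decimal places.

28.72 GB

93 min = 5580 s
Audio: 320 kbps = 0.320 Mbps.
Sum of rendition bitrates: (18+0.320) + (14+0.320) + (6.3+0.320) + (1.6+0.320) = 41.180 Mbps.
× 5580 s = 229,784 Mb = 28,723 MB = 28.72 GB.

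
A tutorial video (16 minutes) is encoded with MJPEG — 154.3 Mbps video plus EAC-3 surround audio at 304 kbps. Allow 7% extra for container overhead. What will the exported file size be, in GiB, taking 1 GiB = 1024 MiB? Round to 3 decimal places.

18.488 GiB

16 min = 960 s
Audio: 304 kbps = 0.304 Mbps.
Total bitrate: 154.3 + 0.304 = 154.604 Mbps.
Stream data: 154.604 Mbps × 960 s = 148419.8 Mb.
With 7% container overhead: ×1.07.
158,809 Mb = 19,851,153,600 bytes ÷ 1,073,741,824 = 18.49 GiB.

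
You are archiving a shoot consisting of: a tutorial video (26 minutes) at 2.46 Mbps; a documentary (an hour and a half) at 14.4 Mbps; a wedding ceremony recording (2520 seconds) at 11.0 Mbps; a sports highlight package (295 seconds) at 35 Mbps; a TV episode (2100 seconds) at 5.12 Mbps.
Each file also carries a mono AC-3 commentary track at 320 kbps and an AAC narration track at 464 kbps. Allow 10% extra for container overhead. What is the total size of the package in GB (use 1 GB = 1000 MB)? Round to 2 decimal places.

Audio total: 320 + 464 = 784 kbps = 0.784 Mbps.
tutorial video: 3.244 Mbps × 1560 s × 1.10 = 5566.7 Mb
documentary: 15.184 Mbps × 5400 s × 1.10 = 90193.0 Mb
wedding ceremony recording: 11.784 Mbps × 2520 s × 1.10 = 32665.2 Mb
sports highlight package: 35.784 Mbps × 295 s × 1.10 = 11611.9 Mb
TV episode: 5.904 Mbps × 2100 s × 1.10 = 13638.2 Mb
Total: 153675.1 Mb = 19209.4 MB.
= 19.21 GB.

19.21 GB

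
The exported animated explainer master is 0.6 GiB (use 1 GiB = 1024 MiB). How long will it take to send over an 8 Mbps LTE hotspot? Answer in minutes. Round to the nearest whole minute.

11 minutes

File: 0.6 GiB = 5154.0 Mb.
At 8 Mbps: 5154.0 / 8 = 644.2 s ≈ 10.7 minutes.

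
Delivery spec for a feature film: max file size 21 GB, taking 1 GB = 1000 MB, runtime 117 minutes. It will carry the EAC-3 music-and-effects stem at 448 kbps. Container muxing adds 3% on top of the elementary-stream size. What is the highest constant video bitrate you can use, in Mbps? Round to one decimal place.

22.8 Mbps

Budget: 21 GB = 168000.0 Mb.
Stream payload after overhead: 168000.0 / 1.03 = 163106.8 Mb.
117 min = 7020 s
Total bitrate budget: 163106.8 Mb / 7020 s = 23.235 Mbps.
Audio: 448 kbps = 0.448 Mbps.
Video: 23.235 − 0.448 = 22.787 Mbps.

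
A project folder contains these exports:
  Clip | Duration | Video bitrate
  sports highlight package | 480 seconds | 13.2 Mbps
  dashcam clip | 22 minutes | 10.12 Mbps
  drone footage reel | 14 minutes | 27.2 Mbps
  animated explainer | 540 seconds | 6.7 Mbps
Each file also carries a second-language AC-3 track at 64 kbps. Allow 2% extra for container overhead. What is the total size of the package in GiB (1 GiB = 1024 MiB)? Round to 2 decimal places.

Audio: 64 kbps = 0.064 Mbps.
sports highlight package: 13.264 Mbps × 480 s × 1.02 = 6494.1 Mb
dashcam clip: 10.184 Mbps × 1320 s × 1.02 = 13711.7 Mb
drone footage reel: 27.264 Mbps × 840 s × 1.02 = 23359.8 Mb
animated explainer: 6.764 Mbps × 540 s × 1.02 = 3725.6 Mb
Total: 47291.2 Mb = 5911.4 MB.
= 5.505 GiB.

5.51 GiB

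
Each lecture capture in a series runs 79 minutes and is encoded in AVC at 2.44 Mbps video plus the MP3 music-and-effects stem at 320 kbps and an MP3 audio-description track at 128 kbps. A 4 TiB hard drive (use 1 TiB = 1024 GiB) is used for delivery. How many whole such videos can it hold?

2570

79 min = 4740 s
Audio total: 320 + 128 = 448 kbps = 0.448 Mbps.
Total bitrate: 2.888 Mbps.
Per item: 2.888 Mbps × 4740 s = 13,689 Mb = 1,711 MB.
Capacity: 4 TiB = 35,184,372 Mb; 2570.24 items → 2570 complete.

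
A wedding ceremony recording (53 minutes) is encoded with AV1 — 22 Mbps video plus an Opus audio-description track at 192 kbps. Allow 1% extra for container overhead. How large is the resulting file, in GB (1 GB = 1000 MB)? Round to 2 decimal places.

8.91 GB

53 min = 3180 s
Audio: 192 kbps = 0.192 Mbps.
Total bitrate: 22 + 0.192 = 22.192 Mbps.
Stream data: 22.192 Mbps × 3180 s = 70570.6 Mb.
With 1% container overhead: ×1.01.
71,276 Mb ÷ 8 = 8,910 MB → 8.910 GB.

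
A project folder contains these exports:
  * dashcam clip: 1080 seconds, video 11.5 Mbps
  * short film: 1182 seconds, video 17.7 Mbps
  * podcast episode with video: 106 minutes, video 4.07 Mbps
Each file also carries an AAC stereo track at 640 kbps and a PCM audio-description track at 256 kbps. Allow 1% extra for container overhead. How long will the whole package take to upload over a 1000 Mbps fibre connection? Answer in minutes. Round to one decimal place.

1.1 minutes

Audio total: 640 + 256 = 896 kbps = 0.896 Mbps.
dashcam clip: 12.396 Mbps × 1080 s × 1.01 = 13521.6 Mb
short film: 18.596 Mbps × 1182 s × 1.01 = 22200.3 Mb
podcast episode with video: 4.966 Mbps × 6360 s × 1.01 = 31899.6 Mb
Total: 67621.4 Mb = 8452.7 MB.
At 1000 Mbps: 67621.4 / 1000 = 68 s ≈ 1.13 minutes.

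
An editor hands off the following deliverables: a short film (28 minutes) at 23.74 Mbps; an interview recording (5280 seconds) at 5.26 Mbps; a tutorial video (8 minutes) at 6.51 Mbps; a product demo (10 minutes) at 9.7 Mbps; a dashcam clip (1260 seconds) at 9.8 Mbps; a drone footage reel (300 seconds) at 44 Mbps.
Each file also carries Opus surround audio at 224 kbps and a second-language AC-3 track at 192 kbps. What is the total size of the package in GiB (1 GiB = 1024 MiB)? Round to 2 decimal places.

Audio total: 224 + 192 = 416 kbps = 0.416 Mbps.
short film: 24.156 Mbps × 1680 s = 40582.1 Mb
interview recording: 5.676 Mbps × 5280 s = 29969.3 Mb
tutorial video: 6.926 Mbps × 480 s = 3324.5 Mb
product demo: 10.116 Mbps × 600 s = 6069.6 Mb
dashcam clip: 10.216 Mbps × 1260 s = 12872.2 Mb
drone footage reel: 44.416 Mbps × 300 s = 13324.8 Mb
Total: 106142.4 Mb = 13267.8 MB.
= 12.36 GiB.

12.36 GiB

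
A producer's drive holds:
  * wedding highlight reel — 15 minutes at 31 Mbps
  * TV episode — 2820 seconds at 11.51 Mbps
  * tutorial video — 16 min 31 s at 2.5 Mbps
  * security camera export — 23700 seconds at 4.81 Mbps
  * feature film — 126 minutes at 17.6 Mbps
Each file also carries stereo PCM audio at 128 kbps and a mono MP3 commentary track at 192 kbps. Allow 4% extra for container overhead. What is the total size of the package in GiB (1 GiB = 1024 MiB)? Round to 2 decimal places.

38.91 GiB

Audio total: 128 + 192 = 320 kbps = 0.320 Mbps.
wedding highlight reel: 31.320 Mbps × 900 s × 1.04 = 29315.5 Mb
TV episode: 11.830 Mbps × 2820 s × 1.04 = 34695.0 Mb
tutorial video: 2.820 Mbps × 991 s × 1.04 = 2906.4 Mb
security camera export: 5.130 Mbps × 23700 s × 1.04 = 126444.2 Mb
feature film: 17.920 Mbps × 7560 s × 1.04 = 140894.2 Mb
Total: 334255.4 Mb = 41781.9 MB.
= 38.91 GiB.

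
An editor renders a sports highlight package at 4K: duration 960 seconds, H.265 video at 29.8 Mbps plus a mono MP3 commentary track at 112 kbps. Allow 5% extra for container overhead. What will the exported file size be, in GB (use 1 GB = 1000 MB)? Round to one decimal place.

3.8 GB

Audio: 112 kbps = 0.112 Mbps.
Total bitrate: 29.8 + 0.112 = 29.912 Mbps.
Stream data: 29.912 Mbps × 960 s = 28715.5 Mb.
With 5% container overhead: ×1.05.
30,151 Mb ÷ 8 = 3,769 MB → 3.769 GB.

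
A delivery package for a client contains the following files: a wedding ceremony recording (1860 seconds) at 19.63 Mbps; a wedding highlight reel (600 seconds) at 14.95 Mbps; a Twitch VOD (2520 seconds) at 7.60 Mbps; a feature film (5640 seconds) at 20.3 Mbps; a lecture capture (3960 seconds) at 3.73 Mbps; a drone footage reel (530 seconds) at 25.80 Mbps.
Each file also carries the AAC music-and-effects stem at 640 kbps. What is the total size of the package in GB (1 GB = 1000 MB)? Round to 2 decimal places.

27.16 GB

Audio: 640 kbps = 0.640 Mbps.
wedding ceremony recording: 20.270 Mbps × 1860 s = 37702.2 Mb
wedding highlight reel: 15.590 Mbps × 600 s = 9354.0 Mb
Twitch VOD: 8.240 Mbps × 2520 s = 20764.8 Mb
feature film: 20.940 Mbps × 5640 s = 118101.6 Mb
lecture capture: 4.370 Mbps × 3960 s = 17305.2 Mb
drone footage reel: 26.440 Mbps × 530 s = 14013.2 Mb
Total: 217241.0 Mb = 27155.1 MB.
= 27.16 GB.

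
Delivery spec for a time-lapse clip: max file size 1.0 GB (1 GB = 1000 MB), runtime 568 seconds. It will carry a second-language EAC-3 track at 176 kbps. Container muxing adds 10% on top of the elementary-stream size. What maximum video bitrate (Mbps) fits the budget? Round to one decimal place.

12.6 Mbps

Budget: 1.0 GB = 8000.0 Mb.
Stream payload after overhead: 8000.0 / 1.10 = 7272.7 Mb.
Total bitrate budget: 7272.7 Mb / 568 s = 12.804 Mbps.
Audio: 176 kbps = 0.176 Mbps.
Video: 12.804 − 0.176 = 12.628 Mbps.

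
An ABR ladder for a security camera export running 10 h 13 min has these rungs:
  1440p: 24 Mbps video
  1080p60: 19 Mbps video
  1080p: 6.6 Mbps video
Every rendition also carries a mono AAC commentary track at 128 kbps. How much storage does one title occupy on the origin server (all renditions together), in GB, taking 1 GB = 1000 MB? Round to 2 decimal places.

10 h 13 min = 613 min = 36780 s
Audio: 128 kbps = 0.128 Mbps.
Sum of rendition bitrates: (24+0.128) + (19+0.128) + (6.6+0.128) = 49.984 Mbps.
× 36780 s = 1,838,412 Mb = 229,801 MB = 229.8 GB.

229.80 GB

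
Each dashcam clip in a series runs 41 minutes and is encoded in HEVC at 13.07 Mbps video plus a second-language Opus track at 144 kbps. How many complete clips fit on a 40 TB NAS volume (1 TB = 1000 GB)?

41 min = 2460 s
Audio: 144 kbps = 0.144 Mbps.
Total bitrate: 13.214 Mbps.
Per item: 13.214 Mbps × 2460 s = 32,506 Mb = 4,063 MB.
Capacity: 40 TB = 320,000,000 Mb; 9844.20 items → 9844 complete.

9844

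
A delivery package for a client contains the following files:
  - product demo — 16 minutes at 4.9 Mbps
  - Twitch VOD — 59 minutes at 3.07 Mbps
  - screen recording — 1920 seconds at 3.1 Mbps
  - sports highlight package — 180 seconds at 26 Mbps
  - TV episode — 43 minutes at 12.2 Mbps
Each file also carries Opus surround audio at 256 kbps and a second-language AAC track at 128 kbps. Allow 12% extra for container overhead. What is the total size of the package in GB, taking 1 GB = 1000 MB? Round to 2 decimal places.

Audio total: 256 + 128 = 384 kbps = 0.384 Mbps.
product demo: 5.284 Mbps × 960 s × 1.12 = 5681.4 Mb
Twitch VOD: 3.454 Mbps × 3540 s × 1.12 = 13694.4 Mb
screen recording: 3.484 Mbps × 1920 s × 1.12 = 7492.0 Mb
sports highlight package: 26.384 Mbps × 180 s × 1.12 = 5319.0 Mb
TV episode: 12.584 Mbps × 2580 s × 1.12 = 36362.7 Mb
Total: 68549.5 Mb = 8568.7 MB.
= 8.569 GB.

8.57 GB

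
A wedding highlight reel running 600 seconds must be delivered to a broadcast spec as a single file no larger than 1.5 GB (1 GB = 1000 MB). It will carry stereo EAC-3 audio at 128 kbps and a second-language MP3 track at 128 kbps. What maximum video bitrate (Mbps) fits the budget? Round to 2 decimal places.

Budget: 1.5 GB = 12000.0 Mb.
Total bitrate budget: 12000.0 Mb / 600 s = 20.000 Mbps.
Audio total: 128 + 128 = 256 kbps = 0.256 Mbps.
Video: 20.000 − 0.256 = 19.744 Mbps.

19.74 Mbps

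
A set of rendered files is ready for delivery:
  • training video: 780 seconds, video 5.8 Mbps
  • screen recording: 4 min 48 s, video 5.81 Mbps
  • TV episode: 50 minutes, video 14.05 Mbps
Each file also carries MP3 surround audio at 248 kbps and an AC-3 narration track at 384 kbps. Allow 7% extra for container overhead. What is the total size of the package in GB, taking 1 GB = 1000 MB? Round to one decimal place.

Audio total: 248 + 384 = 632 kbps = 0.632 Mbps.
training video: 6.432 Mbps × 780 s × 1.07 = 5368.1 Mb
screen recording: 6.442 Mbps × 288 s × 1.07 = 1985.2 Mb
TV episode: 14.682 Mbps × 3000 s × 1.07 = 47129.2 Mb
Total: 54482.5 Mb = 6810.3 MB.
= 6.810 GB.

6.8 GB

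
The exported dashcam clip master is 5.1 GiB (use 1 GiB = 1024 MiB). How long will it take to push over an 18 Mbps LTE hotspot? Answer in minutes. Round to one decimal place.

File: 5.1 GiB = 43808.7 Mb.
At 18 Mbps: 43808.7 / 18 = 2433.8 s ≈ 40.6 minutes.

40.6 minutes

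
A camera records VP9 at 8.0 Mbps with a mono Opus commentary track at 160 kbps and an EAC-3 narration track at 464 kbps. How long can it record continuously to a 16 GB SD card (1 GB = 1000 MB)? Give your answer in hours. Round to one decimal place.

Audio total: 160 + 464 = 624 kbps = 0.624 Mbps.
Total bitrate: 8.0 + 0.624 = 8.624 Mbps.
Capacity: 16 GB = 128,000 Mb.
Recording time: 128,000 / 8.624 = 14,842 s ≈ 4.12 hours.

4.1 hours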